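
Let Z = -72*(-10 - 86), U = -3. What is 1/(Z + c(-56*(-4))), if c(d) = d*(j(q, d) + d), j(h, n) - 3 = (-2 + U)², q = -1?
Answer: 1/63360 ≈ 1.5783e-5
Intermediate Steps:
j(h, n) = 28 (j(h, n) = 3 + (-2 - 3)² = 3 + (-5)² = 3 + 25 = 28)
Z = 6912 (Z = -72*(-96) = 6912)
c(d) = d*(28 + d)
1/(Z + c(-56*(-4))) = 1/(6912 + (-56*(-4))*(28 - 56*(-4))) = 1/(6912 + 224*(28 + 224)) = 1/(6912 + 224*252) = 1/(6912 + 56448) = 1/63360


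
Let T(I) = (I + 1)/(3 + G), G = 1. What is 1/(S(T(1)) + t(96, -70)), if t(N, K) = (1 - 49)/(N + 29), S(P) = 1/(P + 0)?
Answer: 125/202 ≈ 0.61881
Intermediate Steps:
T(I) = ¼ + I/4 (T(I) = (I + 1)/(3 + 1) = (1 + I)/4 = (1 + I)*(¼) = ¼ + I/4)
S(P) = 1/P
t(N, K) = -48/(29 + N)
1/(S(T(1)) + t(96, -70)) = 1/(1/(¼ + (¼)*1) - 48/(29 + 96)) = 1/(1/(¼ + ¼) - 48/125) = 1/(1/(½) - 48*1/125) = 1/(2 - 48/125) = 1/(202/125) = 125/202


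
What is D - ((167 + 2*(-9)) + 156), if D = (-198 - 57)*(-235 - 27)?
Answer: 66505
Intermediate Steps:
D = 66810 (D = -255*(-262) = 66810)
D - ((167 + 2*(-9)) + 156) = 66810 - ((167 + 2*(-9)) + 156) = 66810 - ((167 - 18) + 156) = 66810 - (149 + 156) = 66810 - 1*305 = 66810 - 305 = 66505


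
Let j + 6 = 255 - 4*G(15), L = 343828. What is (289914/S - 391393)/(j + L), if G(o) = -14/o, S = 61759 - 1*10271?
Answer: -151138146525/132870215984 ≈ -1.1375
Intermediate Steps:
S = 51488 (S = 61759 - 10271 = 51488)
j = 3791/15 (j = -6 + (255 - (-56)/15) = -6 + (255 - 4*(-14/15)) = -6 + (255 + 56/15) = -6 + 3881/15 = 3791/15 ≈ 252.73)
(289914/S - 391393)/(j + L) = (289914/51488 - 391393)/(3791/15 + 343828) = (289914*(1/51488) - 391393)/(5161211/15) = (144957/25744 - 391393)*(15/5161211) = -10075876435/25744*15/5161211 = -151138146525/132870215984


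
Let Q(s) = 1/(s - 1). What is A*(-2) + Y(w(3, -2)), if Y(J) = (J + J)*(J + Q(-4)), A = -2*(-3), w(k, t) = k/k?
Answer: -52/5 ≈ -10.400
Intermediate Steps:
w(k, t) = 1
Q(s) = 1/(-1 + s)
A = 6
Y(J) = 2*J*(-⅕ + J) (Y(J) = (J + J)*(J + 1/(-1 - 4)) = (2*J)*(J + 1/(-5)) = (2*J)*(J - ⅕) = (2*J)*(-⅕ + J) = 2*J*(-⅕ + J))
A*(-2) + Y(w(3, -2)) = 6*(-2) + (⅖)*1*(-1 + 5*1) = -12 + (⅖)*1*(-1 + 5) = -12 + (⅖)*1*4 = -12 + 8/5 = -52/5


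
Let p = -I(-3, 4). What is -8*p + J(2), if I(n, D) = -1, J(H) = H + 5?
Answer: -1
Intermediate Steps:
J(H) = 5 + H
p = 1 (p = -1*(-1) = 1)
-8*p + J(2) = -8*1 + (5 + 2) = -8 + 7 = -1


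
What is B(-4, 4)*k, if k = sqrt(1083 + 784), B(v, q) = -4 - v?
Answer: 0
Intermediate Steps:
k = sqrt(1867) ≈ 43.209
B(-4, 4)*k = (-4 - 1*(-4))*sqrt(1867) = (-4 + 4)*sqrt(1867) = 0*sqrt(1867) = 0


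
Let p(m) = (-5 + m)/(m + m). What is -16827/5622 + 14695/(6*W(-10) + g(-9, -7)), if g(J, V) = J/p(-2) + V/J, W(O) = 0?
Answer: -347292713/103070 ≈ -3369.5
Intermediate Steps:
p(m) = (-5 + m)/(2*m) (p(m) = (-5 + m)/((2*m)) = (-5 + m)*(1/(2*m)) = (-5 + m)/(2*m))
g(J, V) = 4*J/7 + V/J (g(J, V) = J/(((½)*(-5 - 2)/(-2))) + V/J = J/(((½)*(-½)*(-7))) + V/J = J/(7/4) + V/J = J*(4/7) + V/J = 4*J/7 + V/J)
-16827/5622 + 14695/(6*W(-10) + g(-9, -7)) = -16827/5622 + 14695/(6*0 + ((4/7)*(-9) - 7/(-9))) = -16827*1/5622 + 14695/(0 + (-36/7 - 7*(-⅑))) = -5609/1874 + 14695/(0 + (-36/7 + 7/9)) = -5609/1874 + 14695/(0 - 275/63) = -5609/1874 + 14695/(-275/63) = -5609/1874 + 14695*(-63/275) = -5609/1874 - 185157/55 = -347292713/103070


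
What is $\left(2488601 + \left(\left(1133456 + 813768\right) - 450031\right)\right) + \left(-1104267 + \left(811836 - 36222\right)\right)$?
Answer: $3657141$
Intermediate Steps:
$\left(2488601 + \left(\left(1133456 + 813768\right) - 450031\right)\right) + \left(-1104267 + \left(811836 - 36222\right)\right) = \left(2488601 + \left(1947224 - 450031\right)\right) + \left(-1104267 + 775614\right) = \left(2488601 + 1497193\right) - 328653 = 3985794 - 328653 = 3657141$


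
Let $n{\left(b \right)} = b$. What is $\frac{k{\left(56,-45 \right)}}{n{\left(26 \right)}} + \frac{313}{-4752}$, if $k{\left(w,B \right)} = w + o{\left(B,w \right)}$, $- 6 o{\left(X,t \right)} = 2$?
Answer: $\frac{128195}{61776} \approx 2.0752$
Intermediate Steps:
$o{\left(X,t \right)} = - \frac{1}{3}$ ($o{\left(X,t \right)} = \left(- \frac{1}{6}\right) 2 = - \frac{1}{3}$)
$k{\left(w,B \right)} = - \frac{1}{3} + w$ ($k{\left(w,B \right)} = w - \frac{1}{3} = - \frac{1}{3} + w$)
$\frac{k{\left(56,-45 \right)}}{n{\left(26 \right)}} + \frac{313}{-4752} = \frac{- \frac{1}{3} + 56}{26} + \frac{313}{-4752} = \frac{167}{3} \cdot \frac{1}{26} + 313 \left(- \frac{1}{4752}\right) = \frac{167}{78} - \frac{313}{4752} = \frac{128195}{61776}$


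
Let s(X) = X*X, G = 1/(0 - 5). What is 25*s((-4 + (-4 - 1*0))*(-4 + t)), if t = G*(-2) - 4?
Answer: 92416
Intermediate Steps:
G = -1/5 (G = 1/(-5) = -1/5 ≈ -0.20000)
t = -18/5 (t = -1/5*(-2) - 4 = 2/5 - 4 = -18/5 ≈ -3.6000)
s(X) = X**2
25*s((-4 + (-4 - 1*0))*(-4 + t)) = 25*((-4 + (-4 - 1*0))*(-4 - 18/5))**2 = 25*((-4 + (-4 + 0))*(-38/5))**2 = 25*((-4 - 4)*(-38/5))**2 = 25*(-8*(-38/5))**2 = 25*(304/5)**2 = 25*(92416/25) = 92416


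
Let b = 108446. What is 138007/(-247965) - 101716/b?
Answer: -20094157531/13445406195 ≈ -1.4945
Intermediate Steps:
138007/(-247965) - 101716/b = 138007/(-247965) - 101716/108446 = 138007*(-1/247965) - 101716*1/108446 = -138007/247965 - 50858/54223 = -20094157531/13445406195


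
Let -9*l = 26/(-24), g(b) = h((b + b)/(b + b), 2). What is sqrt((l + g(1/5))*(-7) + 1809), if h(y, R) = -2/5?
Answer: sqrt(14668755)/90 ≈ 42.555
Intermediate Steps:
h(y, R) = -2/5 (h(y, R) = -2*1/5 = -2/5)
g(b) = -2/5
l = 13/108 (l = -26/(9*(-24)) = -26*(-1)/(9*24) = -1/9*(-13/12) = 13/108 ≈ 0.12037)
sqrt((l + g(1/5))*(-7) + 1809) = sqrt((13/108 - 2/5)*(-7) + 1809) = sqrt(-151/540*(-7) + 1809) = sqrt(1057/540 + 1809) = sqrt(977917/540) = sqrt(14668755)/90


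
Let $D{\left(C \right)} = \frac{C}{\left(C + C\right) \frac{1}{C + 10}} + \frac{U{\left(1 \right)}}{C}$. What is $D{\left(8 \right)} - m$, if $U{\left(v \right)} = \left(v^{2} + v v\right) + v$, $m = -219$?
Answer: $\frac{1827}{8} \approx 228.38$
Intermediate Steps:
$U{\left(v \right)} = v + 2 v^{2}$ ($U{\left(v \right)} = \left(v^{2} + v^{2}\right) + v = 2 v^{2} + v = v + 2 v^{2}$)
$D{\left(C \right)} = 5 + \frac{C}{2} + \frac{3}{C}$ ($D{\left(C \right)} = \frac{C}{\left(C + C\right) \frac{1}{C + 10}} + \frac{1 \left(1 + 2 \cdot 1\right)}{C} = \frac{C}{2 C \frac{1}{10 + C}} + \frac{1 \left(1 + 2\right)}{C} = \frac{C}{2 C \frac{1}{10 + C}} + \frac{1 \cdot 3}{C} = C \frac{10 + C}{2 C} + \frac{3}{C} = \left(5 + \frac{C}{2}\right) + \frac{3}{C} = 5 + \frac{C}{2} + \frac{3}{C}$)
$D{\left(8 \right)} - m = \left(5 + \frac{1}{2} \cdot 8 + \frac{3}{8}\right) - -219 = \left(5 + 4 + 3 \cdot \frac{1}{8}\right) + 219 = \left(5 + 4 + \frac{3}{8}\right) + 219 = \frac{75}{8} + 219 = \frac{1827}{8}$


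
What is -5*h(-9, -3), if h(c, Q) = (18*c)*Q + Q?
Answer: -2415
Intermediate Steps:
h(c, Q) = Q + 18*Q*c (h(c, Q) = 18*Q*c + Q = Q + 18*Q*c)
-5*h(-9, -3) = -(-15)*(1 + 18*(-9)) = -(-15)*(1 - 162) = -(-15)*(-161) = -5*483 = -2415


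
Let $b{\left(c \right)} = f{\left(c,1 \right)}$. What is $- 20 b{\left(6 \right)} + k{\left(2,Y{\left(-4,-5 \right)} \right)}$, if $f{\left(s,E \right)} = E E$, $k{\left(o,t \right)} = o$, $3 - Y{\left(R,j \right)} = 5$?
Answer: $-18$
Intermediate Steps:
$Y{\left(R,j \right)} = -2$ ($Y{\left(R,j \right)} = 3 - 5 = -2$)
$f{\left(s,E \right)} = E^{2}$
$b{\left(c \right)} = 1$ ($b{\left(c \right)} = 1^{2} = 1$)
$- 20 b{\left(6 \right)} + k{\left(2,Y{\left(-4,-5 \right)} \right)} = \left(-20\right) 1 + 2 = -20 + 2 = -18$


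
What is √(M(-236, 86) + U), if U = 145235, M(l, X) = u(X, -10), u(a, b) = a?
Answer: 11*√1201 ≈ 381.21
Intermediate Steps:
M(l, X) = X
√(M(-236, 86) + U) = √(86 + 145235) = √145321 = 11*√1201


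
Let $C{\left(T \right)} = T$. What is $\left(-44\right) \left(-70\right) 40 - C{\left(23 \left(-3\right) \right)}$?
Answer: $123269$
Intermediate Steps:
$\left(-44\right) \left(-70\right) 40 - C{\left(23 \left(-3\right) \right)} = \left(-44\right) \left(-70\right) 40 - 23 \left(-3\right) = 3080 \cdot 40 - -69 = 123200 + 69 = 123269$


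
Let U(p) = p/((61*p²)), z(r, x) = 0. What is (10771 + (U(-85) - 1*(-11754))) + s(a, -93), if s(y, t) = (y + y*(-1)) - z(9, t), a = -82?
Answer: 116792124/5185 ≈ 22525.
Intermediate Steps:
s(y, t) = 0 (s(y, t) = (y + y*(-1)) - 1*0 = (y - y) + 0 = 0 + 0 = 0)
U(p) = 1/(61*p) (U(p) = p*(1/(61*p²)) = 1/(61*p))
(10771 + (U(-85) - 1*(-11754))) + s(a, -93) = (10771 + ((1/61)/(-85) - 1*(-11754))) + 0 = (10771 + ((1/61)*(-1/85) + 11754)) + 0 = (10771 + (-1/5185 + 11754)) + 0 = (10771 + 60944489/5185) + 0 = 116792124/5185 + 0 = 116792124/5185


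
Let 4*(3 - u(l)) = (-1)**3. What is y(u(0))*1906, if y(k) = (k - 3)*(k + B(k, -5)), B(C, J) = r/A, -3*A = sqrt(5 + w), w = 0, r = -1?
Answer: 12389/8 + 2859*sqrt(5)/10 ≈ 2187.9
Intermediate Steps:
A = -sqrt(5)/3 (A = -sqrt(5 + 0)/3 = -sqrt(5)/3 ≈ -0.74536)
u(l) = 13/4 (u(l) = 3 - 1/4*(-1)**3 = 3 - 1/4*(-1) = 3 + 1/4 = 13/4)
B(C, J) = 3*sqrt(5)/5 (B(C, J) = -1/((-sqrt(5)/3)) = -(-3)*sqrt(5)/5 = 3*sqrt(5)/5)
y(k) = (-3 + k)*(k + 3*sqrt(5)/5) (y(k) = (k - 3)*(k + 3*sqrt(5)/5) = (-3 + k)*(k + 3*sqrt(5)/5))
y(u(0))*1906 = ((13/4)**2 - 3*13/4 - 9*sqrt(5)/5 + (3/5)*(13/4)*sqrt(5))*1906 = (169/16 - 39/4 - 9*sqrt(5)/5 + 39*sqrt(5)/20)*1906 = (13/16 + 3*sqrt(5)/20)*1906 = 12389/8 + 2859*sqrt(5)/10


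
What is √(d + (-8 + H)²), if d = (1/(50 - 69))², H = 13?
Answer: √9026/19 ≈ 5.0003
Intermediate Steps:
d = 1/361 (d = (1/(-19))² = (-1/19)² = 1/361 ≈ 0.0027701)
√(d + (-8 + H)²) = √(1/361 + (-8 + 13)²) = √(1/361 + 5²) = √(1/361 + 25) = √(9026/361) = √9026/19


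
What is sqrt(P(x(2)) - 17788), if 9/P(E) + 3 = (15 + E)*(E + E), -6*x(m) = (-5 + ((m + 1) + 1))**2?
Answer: I*sqrt(363769978)/143 ≈ 133.38*I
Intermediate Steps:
x(m) = -(-3 + m)**2/6 (x(m) = -(-5 + ((m + 1) + 1))**2/6 = -(-5 + ((1 + m) + 1))**2/6 = -(-5 + (2 + m))**2/6 = -(-3 + m)**2/6)
P(E) = 9/(-3 + 2*E*(15 + E)) (P(E) = 9/(-3 + (15 + E)*(E + E)) = 9/(-3 + (15 + E)*(2*E)) = 9/(-3 + 2*E*(15 + E)))
sqrt(P(x(2)) - 17788) = sqrt(9/(-3 + 2*(-(-3 + 2)**2/6)**2 + 30*(-(-3 + 2)**2/6)) - 17788) = sqrt(9/(-3 + 2*(-1/6*(-1)**2)**2 + 30*(-1/6*(-1)**2)) - 17788) = sqrt(9/(-3 + 2*(-1/6*1)**2 + 30*(-1/6*1)) - 17788) = sqrt(9/(-3 + 2*(-1/6)**2 + 30*(-1/6)) - 17788) = sqrt(9/(-3 + 2*(1/36) - 5) - 17788) = sqrt(9/(-3 + 1/18 - 5) - 17788) = sqrt(9/(-143/18) - 17788) = sqrt(9*(-18/143) - 17788) = sqrt(-162/143 - 17788) = sqrt(-2543846/143) = I*sqrt(363769978)/143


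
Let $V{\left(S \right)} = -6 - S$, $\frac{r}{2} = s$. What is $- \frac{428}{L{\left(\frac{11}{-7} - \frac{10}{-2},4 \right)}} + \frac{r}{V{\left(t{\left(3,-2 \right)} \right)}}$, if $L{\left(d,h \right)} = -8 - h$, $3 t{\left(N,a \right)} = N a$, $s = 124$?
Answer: $- \frac{79}{3} \approx -26.333$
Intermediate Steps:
$t{\left(N,a \right)} = \frac{N a}{3}$
$r = 248$ ($r = 2 \cdot 124 = 248$)
$- \frac{428}{L{\left(\frac{11}{-7} - \frac{10}{-2},4 \right)}} + \frac{r}{V{\left(t{\left(3,-2 \right)} \right)}} = - \frac{428}{-8 - 4} + \frac{248}{-6 - \frac{1}{3} \cdot 3 \left(-2\right)} = - \frac{428}{-8 - 4} + \frac{248}{-6 - -2} = - \frac{428}{-12} + \frac{248}{-6 + 2} = \left(-428\right) \left(- \frac{1}{12}\right) + \frac{248}{-4} = \frac{107}{3} + 248 \left(- \frac{1}{4}\right) = \frac{107}{3} - 62 = - \frac{79}{3}$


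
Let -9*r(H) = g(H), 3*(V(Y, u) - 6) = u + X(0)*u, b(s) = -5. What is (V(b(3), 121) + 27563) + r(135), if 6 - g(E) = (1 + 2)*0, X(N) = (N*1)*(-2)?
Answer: 82826/3 ≈ 27609.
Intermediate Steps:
X(N) = -2*N (X(N) = N*(-2) = -2*N)
g(E) = 6 (g(E) = 6 - (1 + 2)*0 = 6 - 3*0 = 6 - 1*0 = 6 + 0 = 6)
V(Y, u) = 6 + u/3 (V(Y, u) = 6 + (u + (-2*0)*u)/3 = 6 + (u + 0*u)/3 = 6 + (u + 0)/3 = 6 + u/3)
r(H) = -⅔ (r(H) = -⅑*6 = -⅔)
(V(b(3), 121) + 27563) + r(135) = ((6 + (⅓)*121) + 27563) - ⅔ = ((6 + 121/3) + 27563) - ⅔ = (139/3 + 27563) - ⅔ = 82828/3 - ⅔ = 82826/3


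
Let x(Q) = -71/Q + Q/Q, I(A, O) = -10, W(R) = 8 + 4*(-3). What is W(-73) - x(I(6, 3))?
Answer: -121/10 ≈ -12.100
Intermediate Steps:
W(R) = -4 (W(R) = 8 - 12 = -4)
x(Q) = 1 - 71/Q (x(Q) = -71/Q + 1 = 1 - 71/Q)
W(-73) - x(I(6, 3)) = -4 - (-71 - 10)/(-10) = -4 - (-1)*(-81)/10 = -4 - 1*81/10 = -4 - 81/10 = -121/10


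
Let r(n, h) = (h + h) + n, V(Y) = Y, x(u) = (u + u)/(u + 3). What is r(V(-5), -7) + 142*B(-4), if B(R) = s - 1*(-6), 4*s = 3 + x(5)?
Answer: 7871/8 ≈ 983.88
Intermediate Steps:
x(u) = 2*u/(3 + u) (x(u) = (2*u)/(3 + u) = 2*u/(3 + u))
s = 17/16 (s = (3 + 2*5/(3 + 5))/4 = (3 + 2*5/8)/4 = (3 + 2*5*(⅛))/4 = (3 + 5/4)/4 = (¼)*(17/4) = 17/16 ≈ 1.0625)
B(R) = 113/16 (B(R) = 17/16 - 1*(-6) = 17/16 + 6 = 113/16)
r(n, h) = n + 2*h (r(n, h) = 2*h + n = n + 2*h)
r(V(-5), -7) + 142*B(-4) = (-5 + 2*(-7)) + 142*(113/16) = (-5 - 14) + 8023/8 = -19 + 8023/8 = 7871/8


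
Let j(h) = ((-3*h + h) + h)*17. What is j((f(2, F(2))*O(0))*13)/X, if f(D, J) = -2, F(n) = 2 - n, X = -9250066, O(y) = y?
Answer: 0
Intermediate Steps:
j(h) = -17*h (j(h) = (-2*h + h)*17 = -h*17 = -17*h)
j((f(2, F(2))*O(0))*13)/X = -17*(-2*0)*13/(-9250066) = -0*13*(-1/9250066) = -17*0*(-1/9250066) = 0*(-1/9250066) = 0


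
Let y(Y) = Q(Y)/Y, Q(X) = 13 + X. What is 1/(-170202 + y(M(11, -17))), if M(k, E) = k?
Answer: -11/1872198 ≈ -5.8754e-6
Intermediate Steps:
y(Y) = (13 + Y)/Y
1/(-170202 + y(M(11, -17))) = 1/(-170202 + (13 + 11)/11) = 1/(-170202 + (1/11)*24) = 1/(-170202 + 24/11) = 1/(-1872198/11) = -11/1872198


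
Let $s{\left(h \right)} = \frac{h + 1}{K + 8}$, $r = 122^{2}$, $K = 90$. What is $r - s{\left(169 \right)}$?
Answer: $\frac{729231}{49} \approx 14882.0$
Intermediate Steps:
$r = 14884$
$s{\left(h \right)} = \frac{1}{98} + \frac{h}{98}$ ($s{\left(h \right)} = \frac{h + 1}{90 + 8} = \frac{1 + h}{98} = \left(1 + h\right) \frac{1}{98} = \frac{1}{98} + \frac{h}{98}$)
$r - s{\left(169 \right)} = 14884 - \left(\frac{1}{98} + \frac{1}{98} \cdot 169\right) = 14884 - \left(\frac{1}{98} + \frac{169}{98}\right) = 14884 - \frac{85}{49} = \frac{729231}{49}$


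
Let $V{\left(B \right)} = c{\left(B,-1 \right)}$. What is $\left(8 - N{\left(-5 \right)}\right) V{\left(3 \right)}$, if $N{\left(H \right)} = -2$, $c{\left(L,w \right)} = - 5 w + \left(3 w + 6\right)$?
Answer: $80$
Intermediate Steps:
$c{\left(L,w \right)} = 6 - 2 w$ ($c{\left(L,w \right)} = - 5 w + \left(6 + 3 w\right) = 6 - 2 w$)
$V{\left(B \right)} = 8$ ($V{\left(B \right)} = 6 - -2 = 6 + 2 = 8$)
$\left(8 - N{\left(-5 \right)}\right) V{\left(3 \right)} = \left(8 - -2\right) 8 = \left(8 + 2\right) 8 = 10 \cdot 8 = 80$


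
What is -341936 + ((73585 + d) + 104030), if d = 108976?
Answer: -55345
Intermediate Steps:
-341936 + ((73585 + d) + 104030) = -341936 + ((73585 + 108976) + 104030) = -341936 + (182561 + 104030) = -341936 + 286591 = -55345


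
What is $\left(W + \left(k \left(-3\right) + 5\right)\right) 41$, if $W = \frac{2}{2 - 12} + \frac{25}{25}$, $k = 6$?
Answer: $- \frac{2501}{5} \approx -500.2$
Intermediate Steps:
$W = \frac{4}{5}$ ($W = \frac{2}{2 - 12} + 25 \cdot \frac{1}{25} = \frac{2}{-10} + 1 = 2 \left(- \frac{1}{10}\right) + 1 = - \frac{1}{5} + 1 = \frac{4}{5} \approx 0.8$)
$\left(W + \left(k \left(-3\right) + 5\right)\right) 41 = \left(\frac{4}{5} + \left(6 \left(-3\right) + 5\right)\right) 41 = \left(\frac{4}{5} + \left(-18 + 5\right)\right) 41 = \left(\frac{4}{5} - 13\right) 41 = \left(- \frac{61}{5}\right) 41 = - \frac{2501}{5}$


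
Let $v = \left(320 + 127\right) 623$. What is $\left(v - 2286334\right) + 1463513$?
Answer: $-544340$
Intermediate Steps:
$v = 278481$ ($v = 447 \cdot 623 = 278481$)
$\left(v - 2286334\right) + 1463513 = \left(278481 - 2286334\right) + 1463513 = -2007853 + 1463513 = -544340$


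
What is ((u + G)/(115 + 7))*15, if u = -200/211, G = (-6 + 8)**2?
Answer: 4830/12871 ≈ 0.37526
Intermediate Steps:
G = 4 (G = 2**2 = 4)
u = -200/211 (u = -200*1/211 = -200/211 ≈ -0.94787)
((u + G)/(115 + 7))*15 = ((-200/211 + 4)/(115 + 7))*15 = ((644/211)/122)*15 = ((644/211)*(1/122))*15 = (322/12871)*15 = 4830/12871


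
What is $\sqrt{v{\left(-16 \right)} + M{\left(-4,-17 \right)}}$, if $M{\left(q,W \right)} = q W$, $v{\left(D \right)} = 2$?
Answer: $\sqrt{70} \approx 8.3666$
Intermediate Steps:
$M{\left(q,W \right)} = W q$
$\sqrt{v{\left(-16 \right)} + M{\left(-4,-17 \right)}} = \sqrt{2 - -68} = \sqrt{2 + 68} = \sqrt{70}$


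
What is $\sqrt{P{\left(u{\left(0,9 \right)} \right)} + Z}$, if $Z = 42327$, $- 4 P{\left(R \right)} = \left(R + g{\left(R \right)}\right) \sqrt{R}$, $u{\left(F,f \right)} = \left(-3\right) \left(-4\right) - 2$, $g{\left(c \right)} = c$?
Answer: $\sqrt{42327 - 5 \sqrt{10}} \approx 205.7$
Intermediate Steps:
$u{\left(F,f \right)} = 10$ ($u{\left(F,f \right)} = 12 - 2 = 10$)
$P{\left(R \right)} = - \frac{R^{\frac{3}{2}}}{2}$ ($P{\left(R \right)} = - \frac{\left(R + R\right) \sqrt{R}}{4} = - \frac{2 R \sqrt{R}}{4} = - \frac{2 R^{\frac{3}{2}}}{4} = - \frac{R^{\frac{3}{2}}}{2}$)
$\sqrt{P{\left(u{\left(0,9 \right)} \right)} + Z} = \sqrt{- \frac{10^{\frac{3}{2}}}{2} + 42327} = \sqrt{- \frac{10 \sqrt{10}}{2} + 42327} = \sqrt{- 5 \sqrt{10} + 42327} = \sqrt{42327 - 5 \sqrt{10}}$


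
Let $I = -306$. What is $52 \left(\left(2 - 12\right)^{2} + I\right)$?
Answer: $-10712$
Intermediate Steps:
$52 \left(\left(2 - 12\right)^{2} + I\right) = 52 \left(\left(2 - 12\right)^{2} - 306\right) = 52 \left(\left(-10\right)^{2} - 306\right) = 52 \left(100 - 306\right) = 52 \left(-206\right) = -10712$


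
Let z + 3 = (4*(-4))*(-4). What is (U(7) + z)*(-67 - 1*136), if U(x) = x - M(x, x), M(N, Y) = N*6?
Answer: -5278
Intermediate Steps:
z = 61 (z = -3 + (4*(-4))*(-4) = -3 - 16*(-4) = -3 + 64 = 61)
M(N, Y) = 6*N
U(x) = -5*x (U(x) = x - 6*x = -5*x)
(U(7) + z)*(-67 - 1*136) = (-5*7 + 61)*(-67 - 1*136) = (-35 + 61)*(-67 - 136) = 26*(-203) = -5278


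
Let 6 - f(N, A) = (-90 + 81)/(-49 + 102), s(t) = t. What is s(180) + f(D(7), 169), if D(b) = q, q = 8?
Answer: 9867/53 ≈ 186.17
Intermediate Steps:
D(b) = 8
f(N, A) = 327/53 (f(N, A) = 6 - (-90 + 81)/(-49 + 102) = 6 - (-9)/53 = 6 - 1*(-9/53) = 6 + 9/53 = 327/53)
s(180) + f(D(7), 169) = 180 + 327/53 = 9867/53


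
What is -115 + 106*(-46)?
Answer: -4991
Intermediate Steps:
-115 + 106*(-46) = -115 - 4876 = -4991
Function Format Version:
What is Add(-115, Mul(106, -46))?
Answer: -4991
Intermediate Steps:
Add(-115, Mul(106, -46)) = Add(-115, -4876) = -4991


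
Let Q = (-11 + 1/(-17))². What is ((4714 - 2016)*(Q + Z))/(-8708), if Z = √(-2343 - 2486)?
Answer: -23839528/629153 - 1349*I*√4829/4354 ≈ -37.891 - 21.53*I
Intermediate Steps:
Q = 35344/289 (Q = (-11 - 1/17)² = (-188/17)² = 35344/289 ≈ 122.30)
Z = I*√4829 (Z = √(-4829) = I*√4829 ≈ 69.491*I)
((4714 - 2016)*(Q + Z))/(-8708) = ((4714 - 2016)*(35344/289 + I*√4829))/(-8708) = (2698*(35344/289 + I*√4829))*(-1/8708) = (95358112/289 + 2698*I*√4829)*(-1/8708) = -23839528/629153 - 1349*I*√4829/4354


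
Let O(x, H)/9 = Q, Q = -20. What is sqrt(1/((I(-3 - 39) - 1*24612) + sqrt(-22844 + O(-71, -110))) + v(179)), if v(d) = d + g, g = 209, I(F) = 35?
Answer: sqrt((9535875 - 1552*I*sqrt(1439))/(24577 - 4*I*sqrt(1439))) ≈ 19.698 - 0.e-8*I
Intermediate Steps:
O(x, H) = -180 (O(x, H) = 9*(-20) = -180)
v(d) = 209 + d (v(d) = d + 209 = 209 + d)
sqrt(1/((I(-3 - 39) - 1*24612) + sqrt(-22844 + O(-71, -110))) + v(179)) = sqrt(1/((35 - 1*24612) + sqrt(-22844 - 180)) + (209 + 179)) = sqrt(1/((35 - 24612) + sqrt(-23024)) + 388) = sqrt(1/(-24577 + 4*I*sqrt(1439)) + 388) = sqrt(388 + 1/(-24577 + 4*I*sqrt(1439)))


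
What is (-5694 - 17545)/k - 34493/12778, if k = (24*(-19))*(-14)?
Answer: -258575627/40787376 ≈ -6.3396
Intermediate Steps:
k = 6384 (k = -456*(-14) = 6384)
(-5694 - 17545)/k - 34493/12778 = (-5694 - 17545)/6384 - 34493/12778 = -23239*1/6384 - 34493*1/12778 = -23239/6384 - 34493/12778 = -258575627/40787376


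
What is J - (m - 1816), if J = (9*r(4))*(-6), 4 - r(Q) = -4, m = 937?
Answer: 447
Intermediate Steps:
r(Q) = 8 (r(Q) = 4 - 1*(-4) = 4 + 4 = 8)
J = -432 (J = (9*8)*(-6) = 72*(-6) = -432)
J - (m - 1816) = -432 - (937 - 1816) = -432 - 1*(-879) = -432 + 879 = 447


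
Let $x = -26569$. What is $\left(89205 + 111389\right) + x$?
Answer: $174025$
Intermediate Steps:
$\left(89205 + 111389\right) + x = \left(89205 + 111389\right) - 26569 = 200594 - 26569 = 174025$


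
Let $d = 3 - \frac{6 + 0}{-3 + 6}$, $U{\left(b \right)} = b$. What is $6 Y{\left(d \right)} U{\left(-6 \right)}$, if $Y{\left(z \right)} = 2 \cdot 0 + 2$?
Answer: $-72$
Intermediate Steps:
$d = 1$ ($d = 3 - \frac{6}{3} = 3 - 6 \cdot \frac{1}{3} = 3 - 2 = 1$)
$Y{\left(z \right)} = 2$ ($Y{\left(z \right)} = 0 + 2 = 2$)
$6 Y{\left(d \right)} U{\left(-6 \right)} = 6 \cdot 2 \left(-6\right) = 12 \left(-6\right) = -72$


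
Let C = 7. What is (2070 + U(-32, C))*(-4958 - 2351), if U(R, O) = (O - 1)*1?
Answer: -15173484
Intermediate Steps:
U(R, O) = -1 + O (U(R, O) = (-1 + O)*1 = -1 + O)
(2070 + U(-32, C))*(-4958 - 2351) = (2070 + (-1 + 7))*(-4958 - 2351) = (2070 + 6)*(-7309) = 2076*(-7309) = -15173484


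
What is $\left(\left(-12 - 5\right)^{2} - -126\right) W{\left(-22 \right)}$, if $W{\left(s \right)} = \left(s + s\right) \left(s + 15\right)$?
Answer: $127820$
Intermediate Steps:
$W{\left(s \right)} = 2 s \left(15 + s\right)$
$\left(\left(-12 - 5\right)^{2} - -126\right) W{\left(-22 \right)} = \left(\left(-12 - 5\right)^{2} - -126\right) 2 \left(-22\right) \left(15 - 22\right) = \left(\left(-17\right)^{2} + \left(-418 + 544\right)\right) 2 \left(-22\right) \left(-7\right) = \left(289 + 126\right) 308 = 415 \cdot 308 = 127820$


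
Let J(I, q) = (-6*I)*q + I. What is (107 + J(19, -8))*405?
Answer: 420390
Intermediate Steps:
J(I, q) = I - 6*I*q (J(I, q) = -6*I*q + I = I - 6*I*q)
(107 + J(19, -8))*405 = (107 + 19*(1 - 6*(-8)))*405 = (107 + 19*(1 + 48))*405 = (107 + 19*49)*405 = (107 + 931)*405 = 1038*405 = 420390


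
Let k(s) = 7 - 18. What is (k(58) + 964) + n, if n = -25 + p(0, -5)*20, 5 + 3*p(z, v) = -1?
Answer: 888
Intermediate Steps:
k(s) = -11
p(z, v) = -2 (p(z, v) = -5/3 + (⅓)*(-1) = -5/3 - ⅓ = -2)
n = -65 (n = -25 - 2*20 = -25 - 40 = -65)
(k(58) + 964) + n = (-11 + 964) - 65 = 953 - 65 = 888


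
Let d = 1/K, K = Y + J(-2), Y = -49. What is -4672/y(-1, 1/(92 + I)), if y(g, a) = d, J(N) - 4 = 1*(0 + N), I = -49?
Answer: 219584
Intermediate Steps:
J(N) = 4 + N (J(N) = 4 + 1*(0 + N) = 4 + 1*N = 4 + N)
K = -47 (K = -49 + (4 - 2) = -49 + 2 = -47)
d = -1/47 (d = 1/(-47) = -1/47 ≈ -0.021277)
y(g, a) = -1/47
-4672/y(-1, 1/(92 + I)) = -4672/(-1/47) = -4672*(-47) = 219584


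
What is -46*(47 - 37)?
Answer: -460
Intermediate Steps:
-46*(47 - 37) = -46*10 = -460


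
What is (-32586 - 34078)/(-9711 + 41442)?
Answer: -66664/31731 ≈ -2.1009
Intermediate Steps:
(-32586 - 34078)/(-9711 + 41442) = -66664/31731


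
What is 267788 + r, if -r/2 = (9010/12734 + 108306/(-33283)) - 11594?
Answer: 61662635931110/211912861 ≈ 2.9098e+5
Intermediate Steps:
r = 4914914709642/211912861 (r = -2*((9010/12734 + 108306/(-33283)) - 11594) = -2*((9010*(1/12734) + 108306*(-1/33283)) - 11594) = -2*((4505/6367 - 108306/33283) - 11594) = -2*(-539644387/211912861 - 11594) = -2*(-2457457354821/211912861) = 4914914709642/211912861 ≈ 23193.)
267788 + r = 267788 + 4914914709642/211912861 = 61662635931110/211912861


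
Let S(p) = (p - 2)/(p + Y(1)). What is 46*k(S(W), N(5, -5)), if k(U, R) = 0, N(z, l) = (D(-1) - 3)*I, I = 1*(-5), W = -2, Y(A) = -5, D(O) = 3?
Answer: 0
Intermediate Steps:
I = -5
N(z, l) = 0 (N(z, l) = (3 - 3)*(-5) = 0*(-5) = 0)
S(p) = (-2 + p)/(-5 + p) (S(p) = (p - 2)/(p - 5) = (-2 + p)/(-5 + p))
46*k(S(W), N(5, -5)) = 46*0 = 0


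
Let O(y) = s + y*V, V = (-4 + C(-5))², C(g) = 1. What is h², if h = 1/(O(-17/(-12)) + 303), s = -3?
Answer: 16/1565001 ≈ 1.0224e-5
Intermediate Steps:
V = 9 (V = (-4 + 1)² = (-3)² = 9)
O(y) = -3 + 9*y (O(y) = -3 + y*9 = -3 + 9*y)
h = 4/1251 (h = 1/((-3 + 9*(-17/(-12))) + 303) = 1/((-3 + 9*(-17*(-1/12))) + 303) = 1/((-3 + 9*(17/12)) + 303) = 1/((-3 + 51/4) + 303) = 1/(39/4 + 303) = 1/(1251/4) = 4/1251 ≈ 0.0031974)
h² = (4/1251)² = 16/1565001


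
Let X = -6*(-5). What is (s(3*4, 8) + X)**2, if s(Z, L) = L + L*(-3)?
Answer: 196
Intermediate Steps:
s(Z, L) = -2*L (s(Z, L) = L - 3*L = -2*L)
X = 30
(s(3*4, 8) + X)**2 = (-2*8 + 30)**2 = (-16 + 30)**2 = 14**2 = 196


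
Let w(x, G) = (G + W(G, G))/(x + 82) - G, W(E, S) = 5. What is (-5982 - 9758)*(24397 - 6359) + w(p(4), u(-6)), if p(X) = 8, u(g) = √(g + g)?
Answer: -5110526159/18 - 89*I*√3/45 ≈ -2.8392e+8 - 3.4256*I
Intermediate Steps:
u(g) = √2*√g (u(g) = √(2*g) = √2*√g)
w(x, G) = -G + (5 + G)/(82 + x) (w(x, G) = (G + 5)/(x + 82) - G = (5 + G)/(82 + x) - G = -G + (5 + G)/(82 + x))
(-5982 - 9758)*(24397 - 6359) + w(p(4), u(-6)) = (-5982 - 9758)*(24397 - 6359) + (5 - 81*√2*√(-6) - 1*√2*√(-6)*8)/(82 + 8) = -15740*18038 + (5 - 81*√2*I*√6 - 1*√2*(I*√6)*8)/90 = -283918120 + (5 - 162*I*√3 - 1*2*I*√3*8)/90 = -283918120 + (5 - 162*I*√3 - 16*I*√3)/90 = -283918120 + (5 - 178*I*√3)/90 = -283918120 + (1/18 - 89*I*√3/45) = -5110526159/18 - 89*I*√3/45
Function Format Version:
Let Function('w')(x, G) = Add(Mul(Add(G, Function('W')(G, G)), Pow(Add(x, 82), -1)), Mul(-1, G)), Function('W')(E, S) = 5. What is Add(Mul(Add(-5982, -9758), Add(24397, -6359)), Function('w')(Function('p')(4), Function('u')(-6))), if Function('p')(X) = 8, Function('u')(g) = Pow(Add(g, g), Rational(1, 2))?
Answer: Add(Rational(-5110526159, 18), Mul(Rational(-89, 45), I, Pow(3, Rational(1, 2)))) ≈ Add(-2.8392e+8, Mul(-3.4256, I))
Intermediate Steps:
Function('u')(g) = Mul(Pow(2, Rational(1, 2)), Pow(g, Rational(1, 2))) (Function('u')(g) = Pow(Mul(2, g), Rational(1, 2)) = Mul(Pow(2, Rational(1, 2)), Pow(g, Rational(1, 2))))
Function('w')(x, G) = Add(Mul(-1, G), Mul(Pow(Add(82, x), -1), Add(5, G))) (Function('w')(x, G) = Add(Mul(Add(G, 5), Pow(Add(x, 82), -1)), Mul(-1, G)) = Add(Mul(Add(5, G), Pow(Add(82, x), -1)), Mul(-1, G)) = Add(Mul(Pow(Add(82, x), -1), Add(5, G)), Mul(-1, G)) = Add(Mul(-1, G), Mul(Pow(Add(82, x), -1), Add(5, G))))
Add(Mul(Add(-5982, -9758), Add(24397, -6359)), Function('w')(Function('p')(4), Function('u')(-6))) = Add(Mul(Add(-5982, -9758), Add(24397, -6359)), Mul(Pow(Add(82, 8), -1), Add(5, Mul(-81, Mul(Pow(2, Rational(1, 2)), Pow(-6, Rational(1, 2)))), Mul(-1, Mul(Pow(2, Rational(1, 2)), Pow(-6, Rational(1, 2))), 8)))) = Add(Mul(-15740, 18038), Mul(Pow(90, -1), Add(5, Mul(-81, Mul(Pow(2, Rational(1, 2)), Mul(I, Pow(6, Rational(1, 2))))), Mul(-1, Mul(Pow(2, Rational(1, 2)), Mul(I, Pow(6, Rational(1, 2)))), 8)))) = Add(-283918120, Mul(Rational(1, 90), Add(5, Mul(-81, Mul(2, I, Pow(3, Rational(1, 2)))), Mul(-1, Mul(2, I, Pow(3, Rational(1, 2))), 8)))) = Add(-283918120, Mul(Rational(1, 90), Add(5, Mul(-162, I, Pow(3, Rational(1, 2))), Mul(-16, I, Pow(3, Rational(1, 2)))))) = Add(-283918120, Mul(Rational(1, 90), Add(5, Mul(-178, I, Pow(3, Rational(1, 2)))))) = Add(-283918120, Add(Rational(1, 18), Mul(Rational(-89, 45), I, Pow(3, Rational(1, 2))))) = Add(Rational(-5110526159, 18), Mul(Rational(-89, 45), I, Pow(3, Rational(1, 2))))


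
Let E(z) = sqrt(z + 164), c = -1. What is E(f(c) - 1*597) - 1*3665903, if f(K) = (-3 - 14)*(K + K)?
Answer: -3665903 + I*sqrt(399) ≈ -3.6659e+6 + 19.975*I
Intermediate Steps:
f(K) = -34*K
E(z) = sqrt(164 + z)
E(f(c) - 1*597) - 1*3665903 = sqrt(164 + (-34*(-1) - 1*597)) - 1*3665903 = sqrt(164 + (34 - 597)) - 3665903 = sqrt(164 - 563) - 3665903 = sqrt(-399) - 3665903 = I*sqrt(399) - 3665903 = -3665903 + I*sqrt(399)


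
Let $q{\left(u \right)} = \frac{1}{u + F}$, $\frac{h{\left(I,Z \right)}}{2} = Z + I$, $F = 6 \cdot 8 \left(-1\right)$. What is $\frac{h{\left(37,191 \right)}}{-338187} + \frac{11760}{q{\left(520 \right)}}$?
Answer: $\frac{625727114728}{112729} \approx 5.5507 \cdot 10^{6}$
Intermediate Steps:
$F = -48$ ($F = 48 \left(-1\right) = -48$)
$h{\left(I,Z \right)} = 2 I + 2 Z$ ($h{\left(I,Z \right)} = 2 \left(Z + I\right) = 2 \left(I + Z\right) = 2 I + 2 Z$)
$q{\left(u \right)} = \frac{1}{-48 + u}$ ($q{\left(u \right)} = \frac{1}{u - 48} = \frac{1}{-48 + u}$)
$\frac{h{\left(37,191 \right)}}{-338187} + \frac{11760}{q{\left(520 \right)}} = \frac{2 \cdot 37 + 2 \cdot 191}{-338187} + \frac{11760}{\frac{1}{-48 + 520}} = \left(74 + 382\right) \left(- \frac{1}{338187}\right) + \frac{11760}{\frac{1}{472}} = 456 \left(- \frac{1}{338187}\right) + 11760 \frac{1}{\frac{1}{472}} = - \frac{152}{112729} + 11760 \cdot 472 = - \frac{152}{112729} + 5550720 = \frac{625727114728}{112729}$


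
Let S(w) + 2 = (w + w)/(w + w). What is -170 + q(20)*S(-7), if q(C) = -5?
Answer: -165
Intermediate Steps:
S(w) = -1 (S(w) = -2 + (w + w)/(w + w) = -2 + (2*w)/((2*w)) = -2 + (2*w)*(1/(2*w)) = -2 + 1 = -1)
-170 + q(20)*S(-7) = -170 - 5*(-1) = -170 + 5 = -165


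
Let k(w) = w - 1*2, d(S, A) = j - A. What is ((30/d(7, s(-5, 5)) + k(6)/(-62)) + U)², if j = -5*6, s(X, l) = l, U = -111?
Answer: 589858369/47089 ≈ 12526.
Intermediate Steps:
j = -30
d(S, A) = -30 - A
k(w) = -2 + w (k(w) = w - 2 = -2 + w)
((30/d(7, s(-5, 5)) + k(6)/(-62)) + U)² = ((30/(-30 - 1*5) + (-2 + 6)/(-62)) - 111)² = ((30/(-30 - 5) + 4*(-1/62)) - 111)² = ((30/(-35) - 2/31) - 111)² = ((30*(-1/35) - 2/31) - 111)² = ((-6/7 - 2/31) - 111)² = (-200/217 - 111)² = (-24287/217)² = 589858369/47089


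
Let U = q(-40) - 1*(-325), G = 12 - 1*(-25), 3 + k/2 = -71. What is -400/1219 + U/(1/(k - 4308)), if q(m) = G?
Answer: -1966335168/1219 ≈ -1.6131e+6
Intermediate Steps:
k = -148 (k = -6 + 2*(-71) = -6 - 142 = -148)
G = 37 (G = 12 + 25 = 37)
q(m) = 37
U = 362 (U = 37 - 1*(-325) = 37 + 325 = 362)
-400/1219 + U/(1/(k - 4308)) = -400/1219 + 362/(1/(-148 - 4308)) = -400*1/1219 + 362/(1/(-4456)) = -400/1219 + 362/(-1/4456) = -400/1219 + 362*(-4456) = -400/1219 - 1613072 = -1966335168/1219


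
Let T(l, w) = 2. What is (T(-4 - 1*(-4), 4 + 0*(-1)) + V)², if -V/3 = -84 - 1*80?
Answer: 244036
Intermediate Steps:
V = 492 (V = -3*(-84 - 1*80) = -3*(-84 - 80) = -3*(-164) = 492)
(T(-4 - 1*(-4), 4 + 0*(-1)) + V)² = (2 + 492)² = 494² = 244036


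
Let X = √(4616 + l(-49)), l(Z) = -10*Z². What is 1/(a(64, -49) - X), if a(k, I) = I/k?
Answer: -3136/79440225 + 4096*I*√19394/79440225 ≈ -3.9476e-5 + 0.0071805*I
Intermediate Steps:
X = I*√19394 (X = √(4616 - 10*(-49)²) = √(4616 - 10*2401) = √(4616 - 24010) = √(-19394) = I*√19394 ≈ 139.26*I)
1/(a(64, -49) - X) = 1/(-49/64 - I*√19394)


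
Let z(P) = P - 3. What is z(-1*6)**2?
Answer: 81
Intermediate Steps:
z(P) = -3 + P
z(-1*6)**2 = (-3 - 1*6)**2 = (-3 - 6)**2 = (-9)**2 = 81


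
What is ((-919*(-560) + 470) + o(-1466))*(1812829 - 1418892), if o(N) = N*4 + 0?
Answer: 200610841502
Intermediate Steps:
o(N) = 4*N (o(N) = 4*N + 0 = 4*N)
((-919*(-560) + 470) + o(-1466))*(1812829 - 1418892) = ((-919*(-560) + 470) + 4*(-1466))*(1812829 - 1418892) = ((514640 + 470) - 5864)*393937 = (515110 - 5864)*393937 = 509246*393937 = 200610841502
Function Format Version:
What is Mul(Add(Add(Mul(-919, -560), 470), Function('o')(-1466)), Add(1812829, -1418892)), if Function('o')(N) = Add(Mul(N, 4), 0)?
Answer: 200610841502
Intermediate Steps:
Function('o')(N) = Mul(4, N) (Function('o')(N) = Add(Mul(4, N), 0) = Mul(4, N))
Mul(Add(Add(Mul(-919, -560), 470), Function('o')(-1466)), Add(1812829, -1418892)) = Mul(Add(Add(Mul(-919, -560), 470), Mul(4, -1466)), Add(1812829, -1418892)) = Mul(Add(Add(514640, 470), -5864), 393937) = Mul(Add(515110, -5864), 393937) = Mul(509246, 393937) = 200610841502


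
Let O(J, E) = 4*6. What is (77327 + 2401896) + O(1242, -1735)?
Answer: 2479247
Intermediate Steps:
O(J, E) = 24
(77327 + 2401896) + O(1242, -1735) = (77327 + 2401896) + 24 = 2479223 + 24 = 2479247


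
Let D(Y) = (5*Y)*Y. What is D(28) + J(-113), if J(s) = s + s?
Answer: 3694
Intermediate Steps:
J(s) = 2*s
D(Y) = 5*Y²
D(28) + J(-113) = 5*28² + 2*(-113) = 5*784 - 226 = 3920 - 226 = 3694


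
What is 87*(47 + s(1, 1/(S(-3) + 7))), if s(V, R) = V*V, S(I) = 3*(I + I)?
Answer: 4176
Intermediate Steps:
S(I) = 6*I (S(I) = 3*(2*I) = 6*I)
s(V, R) = V²
87*(47 + s(1, 1/(S(-3) + 7))) = 87*(47 + 1²) = 87*(47 + 1) = 87*48 = 4176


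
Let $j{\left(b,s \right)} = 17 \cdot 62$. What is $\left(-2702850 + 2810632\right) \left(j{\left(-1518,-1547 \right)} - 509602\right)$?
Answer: $-54812320536$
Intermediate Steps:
$j{\left(b,s \right)} = 1054$
$\left(-2702850 + 2810632\right) \left(j{\left(-1518,-1547 \right)} - 509602\right) = \left(-2702850 + 2810632\right) \left(1054 - 509602\right) = 107782 \left(-508548\right) = -54812320536$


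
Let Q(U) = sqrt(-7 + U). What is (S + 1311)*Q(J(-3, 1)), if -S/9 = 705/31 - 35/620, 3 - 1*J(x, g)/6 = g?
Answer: 137247*sqrt(5)/124 ≈ 2474.9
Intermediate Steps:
J(x, g) = 18 - 6*g
S = -25317/124 (S = -9*(705/31 - 35/620) = -9*(705*(1/31) - 35*1/620) = -9*(705/31 - 7/124) = -9*2813/124 = -25317/124 ≈ -204.17)
(S + 1311)*Q(J(-3, 1)) = (-25317/124 + 1311)*sqrt(-7 + (18 - 6*1)) = 137247*sqrt(-7 + (18 - 6))/124 = 137247*sqrt(-7 + 12)/124 = 137247*sqrt(5)/124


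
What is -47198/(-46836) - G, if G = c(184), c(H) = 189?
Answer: -4402403/23418 ≈ -187.99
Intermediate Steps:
G = 189
-47198/(-46836) - G = -47198/(-46836) - 1*189 = -47198*(-1/46836) - 189 = 23599/23418 - 189 = -4402403/23418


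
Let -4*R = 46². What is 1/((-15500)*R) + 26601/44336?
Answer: 54528735959/90883258000 ≈ 0.59999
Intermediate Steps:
R = -529 (R = -¼*46² = -¼*2116 = -529)
1/((-15500)*R) + 26601/44336 = 1/(-15500*(-529)) + 26601/44336 = -1/15500*(-1/529) + 26601*(1/44336) = 1/8199500 + 26601/44336 = 54528735959/90883258000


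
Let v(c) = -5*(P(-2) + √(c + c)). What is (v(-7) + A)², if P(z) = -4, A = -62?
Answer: 1414 + 420*I*√14 ≈ 1414.0 + 1571.5*I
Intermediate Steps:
v(c) = 20 - 5*√2*√c (v(c) = -5*(-4 + √(c + c)) = -5*(-4 + √(2*c)) = -5*(-4 + √2*√c) = 20 - 5*√2*√c)
(v(-7) + A)² = ((20 - 5*√2*√(-7)) - 62)² = ((20 - 5*√2*I*√7) - 62)² = ((20 - 5*I*√14) - 62)² = (-42 - 5*I*√14)²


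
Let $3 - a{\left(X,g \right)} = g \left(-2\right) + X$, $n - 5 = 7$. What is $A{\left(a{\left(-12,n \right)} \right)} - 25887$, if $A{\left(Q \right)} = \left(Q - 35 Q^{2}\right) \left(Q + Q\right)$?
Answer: $-4175175$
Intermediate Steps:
$n = 12$ ($n = 5 + 7 = 12$)
$a{\left(X,g \right)} = 3 - X + 2 g$ ($a{\left(X,g \right)} = 3 - \left(g \left(-2\right) + X\right) = 3 - \left(- 2 g + X\right) = 3 - \left(X - 2 g\right) = 3 - X + 2 g$)
$A{\left(Q \right)} = 2 Q \left(Q - 35 Q^{2}\right)$ ($A{\left(Q \right)} = \left(Q - 35 Q^{2}\right) 2 Q = 2 Q \left(Q - 35 Q^{2}\right)$)
$A{\left(a{\left(-12,n \right)} \right)} - 25887 = \left(3 - -12 + 2 \cdot 12\right)^{2} \left(2 - 70 \left(3 - -12 + 2 \cdot 12\right)\right) - 25887 = \left(3 + 12 + 24\right)^{2} \left(2 - 70 \left(3 + 12 + 24\right)\right) - 25887 = 39^{2} \left(2 - 2730\right) - 25887 = 1521 \left(2 - 2730\right) - 25887 = 1521 \left(-2728\right) - 25887 = -4149288 - 25887 = -4175175$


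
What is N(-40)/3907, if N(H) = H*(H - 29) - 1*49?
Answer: 2711/3907 ≈ 0.69388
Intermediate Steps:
N(H) = -49 + H*(-29 + H) (N(H) = H*(-29 + H) - 49 = -49 + H*(-29 + H))
N(-40)/3907 = (-49 + (-40)² - 29*(-40))/3907 = (-49 + 1600 + 1160)*(1/3907) = 2711*(1/3907) = 2711/3907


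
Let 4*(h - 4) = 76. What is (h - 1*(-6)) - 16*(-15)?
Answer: 269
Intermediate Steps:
h = 23 (h = 4 + (¼)*76 = 4 + 19 = 23)
(h - 1*(-6)) - 16*(-15) = (23 - 1*(-6)) - 16*(-15) = (23 + 6) - 1*(-240) = 29 + 240 = 269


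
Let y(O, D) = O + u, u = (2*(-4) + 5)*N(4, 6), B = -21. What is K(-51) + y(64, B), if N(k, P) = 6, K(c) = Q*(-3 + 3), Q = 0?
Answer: 46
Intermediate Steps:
K(c) = 0 (K(c) = 0*(-3 + 3) = 0*0 = 0)
u = -18 (u = (2*(-4) + 5)*6 = (-8 + 5)*6 = -3*6 = -18)
y(O, D) = -18 + O (y(O, D) = O - 18 = -18 + O)
K(-51) + y(64, B) = 0 + (-18 + 64) = 0 + 46 = 46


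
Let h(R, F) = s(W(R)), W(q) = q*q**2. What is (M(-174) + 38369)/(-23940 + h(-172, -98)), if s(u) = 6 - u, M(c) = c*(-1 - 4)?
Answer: 39239/5064514 ≈ 0.0077478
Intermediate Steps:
W(q) = q**3
M(c) = -5*c (M(c) = c*(-5) = -5*c)
h(R, F) = 6 - R**3
(M(-174) + 38369)/(-23940 + h(-172, -98)) = (-5*(-174) + 38369)/(-23940 + (6 - 1*(-172)**3)) = (870 + 38369)/(-23940 + (6 - 1*(-5088448))) = 39239/(-23940 + (6 + 5088448)) = 39239/(-23940 + 5088454) = 39239/5064514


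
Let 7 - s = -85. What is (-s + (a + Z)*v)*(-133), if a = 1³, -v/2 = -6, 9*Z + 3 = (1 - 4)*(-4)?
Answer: 9044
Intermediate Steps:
Z = 1 (Z = -⅓ + ((1 - 4)*(-4))/9 = -⅓ + (-3*(-4))/9 = -⅓ + (⅑)*12 = -⅓ + 4/3 = 1)
s = 92 (s = 7 - 1*(-85) = 7 + 85 = 92)
v = 12 (v = -2*(-6) = 12)
a = 1
(-s + (a + Z)*v)*(-133) = (-1*92 + (1 + 1)*12)*(-133) = (-92 + 2*12)*(-133) = (-92 + 24)*(-133) = -68*(-133) = 9044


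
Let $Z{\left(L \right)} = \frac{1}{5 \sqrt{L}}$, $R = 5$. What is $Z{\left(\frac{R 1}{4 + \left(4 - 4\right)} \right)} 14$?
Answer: $\frac{28 \sqrt{5}}{25} \approx 2.5044$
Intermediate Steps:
$Z{\left(L \right)} = \frac{1}{5 \sqrt{L}}$
$Z{\left(\frac{R 1}{4 + \left(4 - 4\right)} \right)} 14 = \frac{1}{5 \frac{\sqrt{5}}{\sqrt{4 + \left(4 - 4\right)}}} 14 = \frac{1}{5 \frac{\sqrt{5}}{\sqrt{4 + 0}}} \cdot 14 = \frac{1}{5 \frac{\sqrt{5}}{2}} \cdot 14 = \frac{\frac{2}{5} \sqrt{5}}{5} \cdot 14 = \frac{2 \sqrt{5}}{25} \cdot 14 = \frac{28 \sqrt{5}}{25}$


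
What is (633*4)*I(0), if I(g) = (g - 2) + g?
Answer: -5064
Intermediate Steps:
I(g) = -2 + 2*g (I(g) = (-2 + g) + g = -2 + 2*g)
(633*4)*I(0) = (633*4)*(-2 + 2*0) = 2532*(-2 + 0) = 2532*(-2) = -5064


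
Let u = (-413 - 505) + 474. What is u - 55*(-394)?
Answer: 21226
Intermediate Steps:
u = -444 (u = -918 + 474 = -444)
u - 55*(-394) = -444 - 55*(-394) = -444 + 21670 = 21226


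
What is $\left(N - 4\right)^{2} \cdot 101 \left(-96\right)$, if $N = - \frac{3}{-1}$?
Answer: $-9696$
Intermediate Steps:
$N = 3$ ($N = \left(-3\right) \left(-1\right) = 3$)
$\left(N - 4\right)^{2} \cdot 101 \left(-96\right) = \left(3 - 4\right)^{2} \cdot 101 \left(-96\right) = \left(-1\right)^{2} \cdot 101 \left(-96\right) = 1 \cdot 101 \left(-96\right) = 101 \left(-96\right) = -9696$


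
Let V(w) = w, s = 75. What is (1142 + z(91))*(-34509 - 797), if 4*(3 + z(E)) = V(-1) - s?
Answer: -39542720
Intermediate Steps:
z(E) = -22 (z(E) = -3 + (-1 - 1*75)/4 = -3 + (-1 - 75)/4 = -3 + (¼)*(-76) = -3 - 19 = -22)
(1142 + z(91))*(-34509 - 797) = (1142 - 22)*(-34509 - 797) = 1120*(-35306) = -39542720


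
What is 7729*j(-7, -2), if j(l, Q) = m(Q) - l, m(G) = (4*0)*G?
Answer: 54103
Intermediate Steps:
m(G) = 0 (m(G) = 0*G = 0)
j(l, Q) = -l (j(l, Q) = 0 - l = -l)
7729*j(-7, -2) = 7729*(-1*(-7)) = 7729*7 = 54103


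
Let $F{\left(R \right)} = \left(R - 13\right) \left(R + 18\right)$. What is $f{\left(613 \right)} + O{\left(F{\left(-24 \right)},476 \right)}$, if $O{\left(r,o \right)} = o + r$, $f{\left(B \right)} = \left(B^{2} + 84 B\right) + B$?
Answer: $428572$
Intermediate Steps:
$F{\left(R \right)} = \left(-13 + R\right) \left(18 + R\right)$
$f{\left(B \right)} = B^{2} + 85 B$
$f{\left(613 \right)} + O{\left(F{\left(-24 \right)},476 \right)} = 613 \left(85 + 613\right) + \left(476 + \left(-234 + \left(-24\right)^{2} + 5 \left(-24\right)\right)\right) = 613 \cdot 698 + \left(476 - -222\right) = 427874 + \left(476 + 222\right) = 427874 + 698 = 428572$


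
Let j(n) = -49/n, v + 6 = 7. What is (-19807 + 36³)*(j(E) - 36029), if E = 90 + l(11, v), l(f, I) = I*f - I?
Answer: -96735577701/100 ≈ -9.6736e+8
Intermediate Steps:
v = 1 (v = -6 + 7 = 1)
l(f, I) = -I + I*f
E = 100 (E = 90 + 1*(-1 + 11) = 90 + 1*10 = 90 + 10 = 100)
(-19807 + 36³)*(j(E) - 36029) = (-19807 + 36³)*(-49/100 - 36029) = (-19807 + 46656)*(-49*1/100 - 36029) = 26849*(-49/100 - 36029) = 26849*(-3602949/100) = -96735577701/100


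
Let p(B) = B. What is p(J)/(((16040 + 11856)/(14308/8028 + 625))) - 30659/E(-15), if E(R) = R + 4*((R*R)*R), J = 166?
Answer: 189113187697/31527832545 ≈ 5.9983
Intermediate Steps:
E(R) = R + 4*R³ (E(R) = R + 4*(R²*R) = R + 4*R³)
p(J)/(((16040 + 11856)/(14308/8028 + 625))) - 30659/E(-15) = 166/(((16040 + 11856)/(14308/8028 + 625))) - 30659/(-15 + 4*(-15)³) = 166/((27896/(14308*(1/8028) + 625))) - 30659/(-15 + 4*(-3375)) = 166/((27896/(3577/2007 + 625))) - 30659/(-15 - 13500) = 166/((27896/(1257952/2007))) - 30659/(-13515) = 166/((27896*(2007/1257952))) - 30659*(-1/13515) = 166/(6998409/157244) + 30659/13515 = 166*(157244/6998409) + 30659/13515 = 26102504/6998409 + 30659/13515 = 189113187697/31527832545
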